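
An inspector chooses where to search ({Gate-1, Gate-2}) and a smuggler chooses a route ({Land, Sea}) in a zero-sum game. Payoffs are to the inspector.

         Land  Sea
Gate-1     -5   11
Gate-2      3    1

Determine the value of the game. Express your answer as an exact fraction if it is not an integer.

Row minima: Gate-1 → -5, Gate-2 → 1; maximin = 1.
Column maxima: Land → 3, Sea → 11; minimax = 3.
1 ≠ 3, so there is no saddle point; optimal play is mixed.
Let the inspector play Gate-1 with probability p. Expected payoff against Land: (-5)p + 3(1−p) = −8p + 3; against Sea: 11p + 1(1−p) = 10p + 1.
Setting these equal: −8p + 3 = 10p + 1 ⇒ −18p = -2 ⇒ p = 1/9, and the value is (-8)·(1/9) + 3 = 19/9.
For the smuggler: with q = P(Land), equating Gate-1's and Gate-2's payoffs gives −16q + 11 = 2q + 1 ⇒ q = 5/9.

19/9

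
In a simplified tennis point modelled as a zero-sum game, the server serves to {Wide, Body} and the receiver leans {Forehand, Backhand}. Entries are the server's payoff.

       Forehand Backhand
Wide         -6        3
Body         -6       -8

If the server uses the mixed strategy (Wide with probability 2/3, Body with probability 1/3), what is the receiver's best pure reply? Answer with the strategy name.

If the receiver plays Forehand, the server's expected payoff is (2/3)·(-6) + (1/3)·(-6) = -6.
If the receiver plays Backhand, the server's expected payoff is (2/3)·3 + (1/3)·(-8) = -2/3.
The receiver minimizes the server's payoff; the smallest is -6, so the best response is Forehand.

Forehand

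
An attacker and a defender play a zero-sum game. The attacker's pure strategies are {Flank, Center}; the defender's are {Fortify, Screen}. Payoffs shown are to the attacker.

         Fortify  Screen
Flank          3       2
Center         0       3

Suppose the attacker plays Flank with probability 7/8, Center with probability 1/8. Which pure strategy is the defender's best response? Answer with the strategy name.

If the defender plays Fortify, the attacker's expected payoff is (7/8)·3 + (1/8)·0 = 21/8.
If the defender plays Screen, the attacker's expected payoff is (7/8)·2 + (1/8)·3 = 17/8.
The defender minimizes the attacker's payoff; the smallest is 17/8, so the best response is Screen.

Screen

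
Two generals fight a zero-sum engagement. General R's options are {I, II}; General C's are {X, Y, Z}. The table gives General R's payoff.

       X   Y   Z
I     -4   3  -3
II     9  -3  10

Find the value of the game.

15/19

Row minima: I → -4, II → -3; maximin = -3.
Column maxima: X → 9, Y → 3, Z → 10; minimax = 3.
-3 ≠ 3, so there is no saddle point; optimal play is mixed.
Z is strictly dominated by X (it gives General R strictly more in every row), so General C never plays it.
On the remaining 2×2 (I, II vs X, Y):
Let General R play I with probability p. Expected payoff against X: (-4)p + 9(1−p) = −13p + 9; against Y: 3p + (-3)(1−p) = 6p − 3.
Setting these equal: −13p + 9 = 6p − 3 ⇒ −19p = -12 ⇒ p = 12/19, and the value is (-13)·(12/19) + 9 = 15/19.
For General C: with q = P(X), equating I's and II's payoffs gives −7q + 3 = 12q − 3 ⇒ q = 6/19.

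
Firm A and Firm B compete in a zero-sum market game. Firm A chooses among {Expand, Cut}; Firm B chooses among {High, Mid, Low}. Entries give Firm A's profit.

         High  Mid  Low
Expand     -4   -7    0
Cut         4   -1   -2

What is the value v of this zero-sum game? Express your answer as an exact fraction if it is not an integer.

-7/4

Row minima: Expand → -7, Cut → -2; maximin = -2.
Column maxima: High → 4, Mid → -1, Low → 0; minimax = -1.
-2 ≠ -1, so there is no saddle point; optimal play is mixed.
High is strictly dominated by Mid (it gives Firm A strictly more in every row), so Firm B never plays it.
On the remaining 2×2 (Expand, Cut vs Mid, Low):
Let Firm A play Expand with probability p. Expected payoff against Mid: (-7)p + (-1)(1−p) = −6p − 1; against Low: 0p + (-2)(1−p) = 2p − 2.
Setting these equal: −6p − 1 = 2p − 2 ⇒ −8p = -1 ⇒ p = 1/8, and the value is (-6)·(1/8) − 1 = -7/4.
For Firm B: with q = P(Mid), equating Expand's and Cut's payoffs gives −7q = q − 2 ⇒ q = 1/4.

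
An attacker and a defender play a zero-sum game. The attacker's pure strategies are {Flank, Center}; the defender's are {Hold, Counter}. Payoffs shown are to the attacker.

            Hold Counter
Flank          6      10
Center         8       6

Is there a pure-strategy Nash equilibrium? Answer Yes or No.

No

Row minima: Flank → 6, Center → 6; maximin = 6.
Column maxima: Hold → 8, Counter → 10; minimax = 8.
6 ≠ 8, so no pure-strategy equilibrium exists.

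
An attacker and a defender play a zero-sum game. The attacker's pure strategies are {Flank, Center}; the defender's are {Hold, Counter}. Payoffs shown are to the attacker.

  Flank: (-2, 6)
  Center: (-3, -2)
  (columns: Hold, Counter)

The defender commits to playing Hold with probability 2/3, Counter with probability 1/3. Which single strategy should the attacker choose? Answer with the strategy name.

Expected payoff of Flank: (2/3)·(-2) + (1/3)·6 = 2/3.
Expected payoff of Center: (2/3)·(-3) + (1/3)·(-2) = -8/3.
The largest is 2/3, so the attacker's best response is Flank.

Flank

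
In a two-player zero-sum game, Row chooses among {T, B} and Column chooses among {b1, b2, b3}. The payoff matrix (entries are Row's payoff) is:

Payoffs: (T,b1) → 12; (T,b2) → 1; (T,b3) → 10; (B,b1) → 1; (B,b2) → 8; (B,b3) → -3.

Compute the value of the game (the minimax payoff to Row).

83/20

Row minima: T → 1, B → -3; maximin = 1.
Column maxima: b1 → 12, b2 → 8, b3 → 10; minimax = 8.
1 ≠ 8, so there is no saddle point; optimal play is mixed.
b1 is strictly dominated by b3 (it gives Row strictly more in every row), so Column never plays it.
On the remaining 2×2 (T, B vs b2, b3):
Let Row play T with probability p. Expected payoff against b2: 1p + 8(1−p) = −7p + 8; against b3: 10p + (-3)(1−p) = 13p − 3.
Setting these equal: −7p + 8 = 13p − 3 ⇒ −20p = -11 ⇒ p = 11/20, and the value is (-7)·(11/20) + 8 = 83/20.
For Column: with q = P(b2), equating T's and B's payoffs gives −9q + 10 = 11q − 3 ⇒ q = 13/20.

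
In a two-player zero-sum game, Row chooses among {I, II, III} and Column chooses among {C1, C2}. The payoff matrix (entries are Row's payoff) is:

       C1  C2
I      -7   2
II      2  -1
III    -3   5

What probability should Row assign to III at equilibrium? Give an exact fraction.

Row minima: I → -7, II → -1, III → -3; maximin = -1.
Column maxima: C1 → 2, C2 → 5; minimax = 2.
-1 ≠ 2, so there is no saddle point; optimal play is mixed.
I is strictly dominated by III, so Row never plays it.
On the remaining 2×2 (II, III vs C1, C2):
Let Row play II with probability p. Expected payoff against C1: 2p + (-3)(1−p) = 5p − 3; against C2: (-1)p + 5(1−p) = −6p + 5.
Setting these equal: 5p − 3 = −6p + 5 ⇒ 11p = 8 ⇒ p = 8/11, and the value is (5)·(8/11) − 3 = 7/11.
For Column: with q = P(C1), equating II's and III's payoffs gives 3q − 1 = −8q + 5 ⇒ q = 6/11.

3/11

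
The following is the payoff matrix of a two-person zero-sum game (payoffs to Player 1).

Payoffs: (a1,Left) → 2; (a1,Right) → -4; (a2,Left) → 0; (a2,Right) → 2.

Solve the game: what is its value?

Row minima: a1 → -4, a2 → 0; maximin = 0.
Column maxima: Left → 2, Right → 2; minimax = 2.
0 ≠ 2, so there is no saddle point; optimal play is mixed.
Let Player 1 play a1 with probability p. Expected payoff against Left: 2p + 0(1−p) = 2p; against Right: (-4)p + 2(1−p) = −6p + 2.
Setting these equal: 2p = −6p + 2 ⇒ 8p = 2 ⇒ p = 1/4, and the value is (2)·(1/4) = 1/2.
For Player 2: with q = P(Left), equating a1's and a2's payoffs gives 6q − 4 = −2q + 2 ⇒ q = 3/4.

1/2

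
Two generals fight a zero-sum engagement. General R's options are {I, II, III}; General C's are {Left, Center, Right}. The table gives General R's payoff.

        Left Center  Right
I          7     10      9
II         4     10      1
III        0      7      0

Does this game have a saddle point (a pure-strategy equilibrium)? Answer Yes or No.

Yes

Row minima: I → 7, II → 1, III → 0; maximin = 7.
Column maxima: Left → 7, Center → 10, Right → 9; minimax = 7.
maximin = minimax = 7, so a saddle point exists.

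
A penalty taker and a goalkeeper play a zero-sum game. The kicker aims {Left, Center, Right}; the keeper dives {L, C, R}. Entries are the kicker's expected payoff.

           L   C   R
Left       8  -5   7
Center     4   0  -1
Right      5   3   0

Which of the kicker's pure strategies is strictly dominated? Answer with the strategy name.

Center

Right gives a strictly higher payoff than Center against every column: 5 > 4, 3 > 0, 0 > -1.
So Center is strictly dominated and the kicker never plays it.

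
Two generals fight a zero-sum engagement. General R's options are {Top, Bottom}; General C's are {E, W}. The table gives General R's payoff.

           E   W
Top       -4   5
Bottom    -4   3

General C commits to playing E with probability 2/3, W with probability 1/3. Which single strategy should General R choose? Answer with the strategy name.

Expected payoff of Top: (2/3)·(-4) + (1/3)·5 = -1.
Expected payoff of Bottom: (2/3)·(-4) + (1/3)·3 = -5/3.
The largest is -1, so General R's best response is Top.

Top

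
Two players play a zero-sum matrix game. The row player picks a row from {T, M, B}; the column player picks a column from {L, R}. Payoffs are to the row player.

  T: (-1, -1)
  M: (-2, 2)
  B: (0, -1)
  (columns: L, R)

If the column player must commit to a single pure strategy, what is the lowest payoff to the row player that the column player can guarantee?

0

Column maxima: L → 0, R → 2.
The smallest of these is 0.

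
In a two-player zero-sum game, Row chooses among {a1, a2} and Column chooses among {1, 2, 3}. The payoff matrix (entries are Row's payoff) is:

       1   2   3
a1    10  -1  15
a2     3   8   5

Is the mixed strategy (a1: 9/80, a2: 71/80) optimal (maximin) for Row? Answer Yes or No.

No

Against 1 this mix gives (9/80)·10 + (71/80)·3 = 303/80.
Against 2 this mix gives (9/80)·(-1) + (71/80)·8 = 559/80.
Against 3 this mix gives (9/80)·15 + (71/80)·5 = 49/8.
Column will play 1, holding Row to 303/80. Shifting weight toward the row that does better against 1 would raise this floor (the equalizing mix achieves 83/16 against both 1 and 2), so the proposed strategy is not optimal.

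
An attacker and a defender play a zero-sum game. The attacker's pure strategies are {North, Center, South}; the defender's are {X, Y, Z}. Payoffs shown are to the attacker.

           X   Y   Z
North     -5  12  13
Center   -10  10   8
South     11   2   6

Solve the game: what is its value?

71/13

Row minima: North → -5, Center → -10, South → 2; maximin = 2.
Column maxima: X → 11, Y → 12, Z → 13; minimax = 11.
2 ≠ 11, so there is no saddle point; optimal play is mixed.
Center is strictly dominated by North, so the attacker never plays it.
With Center eliminated, Z is strictly dominated by Y (it gives the attacker strictly more in every remaining row), so the defender never plays it.
On the remaining 2×2 (North, South vs X, Y):
Let the attacker play North with probability p. Expected payoff against X: (-5)p + 11(1−p) = −16p + 11; against Y: 12p + 2(1−p) = 10p + 2.
Setting these equal: −16p + 11 = 10p + 2 ⇒ −26p = -9 ⇒ p = 9/26, and the value is (-16)·(9/26) + 11 = 71/13.
For the defender: with q = P(X), equating North's and South's payoffs gives −17q + 12 = 9q + 2 ⇒ q = 5/13.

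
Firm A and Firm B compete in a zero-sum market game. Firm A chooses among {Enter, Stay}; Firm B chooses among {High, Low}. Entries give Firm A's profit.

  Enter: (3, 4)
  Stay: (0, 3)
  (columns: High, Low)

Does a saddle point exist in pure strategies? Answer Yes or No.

Row minima: Enter → 3, Stay → 0; maximin = 3.
Column maxima: High → 3, Low → 4; minimax = 3.
maximin = minimax = 3, so a saddle point exists.

Yes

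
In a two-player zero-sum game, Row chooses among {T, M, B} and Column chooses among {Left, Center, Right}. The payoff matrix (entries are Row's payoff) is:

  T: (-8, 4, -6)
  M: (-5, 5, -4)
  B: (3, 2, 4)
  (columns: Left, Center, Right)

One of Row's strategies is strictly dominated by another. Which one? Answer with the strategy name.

T

M gives a strictly higher payoff than T against every column: -5 > -8, 5 > 4, -4 > -6.
So T is strictly dominated and Row never plays it.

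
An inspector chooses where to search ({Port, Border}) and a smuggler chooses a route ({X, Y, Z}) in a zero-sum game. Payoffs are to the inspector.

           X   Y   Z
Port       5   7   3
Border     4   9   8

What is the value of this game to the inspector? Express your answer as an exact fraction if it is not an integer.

Row minima: Port → 3, Border → 4; maximin = 4.
Column maxima: X → 5, Y → 9, Z → 8; minimax = 5.
4 ≠ 5, so there is no saddle point; optimal play is mixed.
Y is strictly dominated by X (it gives the inspector strictly more in every row), so the smuggler never plays it.
On the remaining 2×2 (Port, Border vs X, Z):
Let the inspector play Port with probability p. Expected payoff against X: 5p + 4(1−p) = p + 4; against Z: 3p + 8(1−p) = −5p + 8.
Setting these equal: p + 4 = −5p + 8 ⇒ 6p = 4 ⇒ p = 2/3, and the value is (1)·(2/3) + 4 = 14/3.
For the smuggler: with q = P(X), equating Port's and Border's payoffs gives 2q + 3 = −4q + 8 ⇒ q = 5/6.

14/3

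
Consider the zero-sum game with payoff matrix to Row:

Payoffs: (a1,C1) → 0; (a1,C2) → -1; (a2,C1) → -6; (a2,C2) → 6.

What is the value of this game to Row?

Row minima: a1 → -1, a2 → -6; maximin = -1.
Column maxima: C1 → 0, C2 → 6; minimax = 0.
-1 ≠ 0, so there is no saddle point; optimal play is mixed.
Let Row play a1 with probability p. Expected payoff against C1: 0p + (-6)(1−p) = 6p − 6; against C2: (-1)p + 6(1−p) = −7p + 6.
Setting these equal: 6p − 6 = −7p + 6 ⇒ 13p = 12 ⇒ p = 12/13, and the value is (6)·(12/13) − 6 = -6/13.
For Column: with q = P(C1), equating a1's and a2's payoffs gives q − 1 = −12q + 6 ⇒ q = 7/13.

-6/13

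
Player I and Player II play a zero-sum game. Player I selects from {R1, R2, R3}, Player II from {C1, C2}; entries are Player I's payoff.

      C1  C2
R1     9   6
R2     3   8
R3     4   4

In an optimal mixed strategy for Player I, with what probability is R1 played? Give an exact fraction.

Row minima: R1 → 6, R2 → 3, R3 → 4; maximin = 6.
Column maxima: C1 → 9, C2 → 8; minimax = 8.
6 ≠ 8, so there is no saddle point; optimal play is mixed.
R3 is strictly dominated by R1, so Player I never plays it.
On the remaining 2×2 (R1, R2 vs C1, C2):
Let Player I play R1 with probability p. Expected payoff against C1: 9p + 3(1−p) = 6p + 3; against C2: 6p + 8(1−p) = −2p + 8.
Setting these equal: 6p + 3 = −2p + 8 ⇒ 8p = 5 ⇒ p = 5/8, and the value is (6)·(5/8) + 3 = 27/4.
For Player II: with q = P(C1), equating R1's and R2's payoffs gives 3q + 6 = −5q + 8 ⇒ q = 1/4.

5/8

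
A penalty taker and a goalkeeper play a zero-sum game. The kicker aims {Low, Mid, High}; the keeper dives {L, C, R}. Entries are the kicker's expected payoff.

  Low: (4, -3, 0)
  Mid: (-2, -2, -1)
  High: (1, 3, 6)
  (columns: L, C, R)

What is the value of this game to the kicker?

5/3

Row minima: Low → -3, Mid → -2, High → 1; maximin = 1.
Column maxima: L → 4, C → 3, R → 6; minimax = 3.
1 ≠ 3, so there is no saddle point; optimal play is mixed.
Mid is strictly dominated by High, so the kicker never plays it.
R is strictly dominated by C (it gives the kicker strictly more in every row), so the keeper never plays it.
On the remaining 2×2 (Low, High vs L, C):
Let the kicker play Low with probability p. Expected payoff against L: 4p + 1(1−p) = 3p + 1; against C: (-3)p + 3(1−p) = −6p + 3.
Setting these equal: 3p + 1 = −6p + 3 ⇒ 9p = 2 ⇒ p = 2/9, and the value is (3)·(2/9) + 1 = 5/3.
For the keeper: with q = P(L), equating Low's and High's payoffs gives 7q − 3 = −2q + 3 ⇒ q = 2/3.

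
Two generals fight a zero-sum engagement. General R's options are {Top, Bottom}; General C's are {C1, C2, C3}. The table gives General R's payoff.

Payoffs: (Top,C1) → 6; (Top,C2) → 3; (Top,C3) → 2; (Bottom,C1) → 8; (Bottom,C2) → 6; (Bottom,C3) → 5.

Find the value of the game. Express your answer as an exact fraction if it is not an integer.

5

Row minima: Top → 2, Bottom → 5; maximin = 5.
Column maxima: C1 → 8, C2 → 6, C3 → 5; minimax = 5.
Since maximin = minimax = 5, there is a saddle point and the value is 5.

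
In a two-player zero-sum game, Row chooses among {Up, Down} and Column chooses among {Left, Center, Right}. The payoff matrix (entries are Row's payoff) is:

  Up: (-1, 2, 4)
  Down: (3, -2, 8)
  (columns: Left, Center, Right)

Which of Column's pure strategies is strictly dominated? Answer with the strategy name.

Right

Left holds Row's payoff strictly below Right in every row: -1 < 4, 3 < 8.
So Right is strictly dominated for Column.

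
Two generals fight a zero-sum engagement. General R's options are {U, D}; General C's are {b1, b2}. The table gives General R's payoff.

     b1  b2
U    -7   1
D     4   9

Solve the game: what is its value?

Row minima: U → -7, D → 4; maximin = 4.
Column maxima: b1 → 4, b2 → 9; minimax = 4.
Since maximin = minimax = 4, there is a saddle point and the value is 4.

4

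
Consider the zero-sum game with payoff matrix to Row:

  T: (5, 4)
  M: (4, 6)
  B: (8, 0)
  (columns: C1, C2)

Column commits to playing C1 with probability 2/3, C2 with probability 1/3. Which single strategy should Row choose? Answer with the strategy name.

B

Expected payoff of T: (2/3)·5 + (1/3)·4 = 14/3.
Expected payoff of M: (2/3)·4 + (1/3)·6 = 14/3.
Expected payoff of B: (2/3)·8 + (1/3)·0 = 16/3.
The largest is 16/3, so Row's best response is B.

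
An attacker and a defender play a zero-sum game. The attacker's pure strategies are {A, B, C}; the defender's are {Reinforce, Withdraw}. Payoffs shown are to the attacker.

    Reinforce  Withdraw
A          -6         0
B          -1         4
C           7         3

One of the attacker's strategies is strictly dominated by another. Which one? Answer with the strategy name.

A

B gives a strictly higher payoff than A against every column: -1 > -6, 4 > 0.
So A is strictly dominated and the attacker never plays it.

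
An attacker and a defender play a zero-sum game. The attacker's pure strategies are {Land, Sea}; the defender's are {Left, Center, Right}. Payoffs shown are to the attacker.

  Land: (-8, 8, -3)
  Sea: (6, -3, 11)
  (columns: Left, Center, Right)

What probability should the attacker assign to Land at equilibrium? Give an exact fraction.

9/25

Row minima: Land → -8, Sea → -3; maximin = -3.
Column maxima: Left → 6, Center → 8, Right → 11; minimax = 6.
-3 ≠ 6, so there is no saddle point; optimal play is mixed.
Right is strictly dominated by Left (it gives the attacker strictly more in every row), so the defender never plays it.
On the remaining 2×2 (Land, Sea vs Left, Center):
Let the attacker play Land with probability p. Expected payoff against Left: (-8)p + 6(1−p) = −14p + 6; against Center: 8p + (-3)(1−p) = 11p − 3.
Setting these equal: −14p + 6 = 11p − 3 ⇒ −25p = -9 ⇒ p = 9/25, and the value is (-14)·(9/25) + 6 = 24/25.
For the defender: with q = P(Left), equating Land's and Sea's payoffs gives −16q + 8 = 9q − 3 ⇒ q = 11/25.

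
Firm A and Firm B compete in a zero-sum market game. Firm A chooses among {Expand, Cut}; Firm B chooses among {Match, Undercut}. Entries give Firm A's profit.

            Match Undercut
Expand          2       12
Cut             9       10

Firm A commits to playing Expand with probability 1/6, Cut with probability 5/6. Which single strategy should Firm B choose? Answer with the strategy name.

If Firm B plays Match, Firm A's expected payoff is (1/6)·2 + (5/6)·9 = 47/6.
If Firm B plays Undercut, Firm A's expected payoff is (1/6)·12 + (5/6)·10 = 31/3.
Firm B minimizes Firm A's payoff; the smallest is 47/6, so the best response is Match.

Match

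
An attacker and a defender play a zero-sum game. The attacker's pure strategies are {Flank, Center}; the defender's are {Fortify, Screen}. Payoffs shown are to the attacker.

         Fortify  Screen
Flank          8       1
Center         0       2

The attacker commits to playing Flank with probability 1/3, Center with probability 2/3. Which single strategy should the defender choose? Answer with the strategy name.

If the defender plays Fortify, the attacker's expected payoff is (1/3)·8 + (2/3)·0 = 8/3.
If the defender plays Screen, the attacker's expected payoff is (1/3)·1 + (2/3)·2 = 5/3.
The defender minimizes the attacker's payoff; the smallest is 5/3, so the best response is Screen.

Screen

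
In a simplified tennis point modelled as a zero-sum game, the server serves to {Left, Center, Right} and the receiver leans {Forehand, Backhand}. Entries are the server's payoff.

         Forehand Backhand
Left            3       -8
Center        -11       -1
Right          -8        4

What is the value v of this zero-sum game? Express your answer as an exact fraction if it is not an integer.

-52/23

Row minima: Left → -8, Center → -11, Right → -8; maximin = -8.
Column maxima: Forehand → 3, Backhand → 4; minimax = 3.
-8 ≠ 3, so there is no saddle point; optimal play is mixed.
Center is strictly dominated by Right, so the server never plays it.
On the remaining 2×2 (Left, Right vs Forehand, Backhand):
Let the server play Left with probability p. Expected payoff against Forehand: 3p + (-8)(1−p) = 11p − 8; against Backhand: (-8)p + 4(1−p) = −12p + 4.
Setting these equal: 11p − 8 = −12p + 4 ⇒ 23p = 12 ⇒ p = 12/23, and the value is (11)·(12/23) − 8 = -52/23.
For the receiver: with q = P(Forehand), equating Left's and Right's payoffs gives 11q − 8 = −12q + 4 ⇒ q = 12/23.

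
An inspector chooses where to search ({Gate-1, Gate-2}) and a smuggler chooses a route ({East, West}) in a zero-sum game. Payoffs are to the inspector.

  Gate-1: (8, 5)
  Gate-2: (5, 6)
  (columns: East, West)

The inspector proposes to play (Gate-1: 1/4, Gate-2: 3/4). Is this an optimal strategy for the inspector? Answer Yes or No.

Yes

Against East this mix gives (1/4)·8 + (3/4)·5 = 23/4.
Against West this mix gives (1/4)·5 + (3/4)·6 = 23/4.
All of the smuggler's active replies (East, West) yield 23/4, and no column does worse for the inspector. The mix makes the smuggler indifferent and guarantees 23/4, so it is optimal.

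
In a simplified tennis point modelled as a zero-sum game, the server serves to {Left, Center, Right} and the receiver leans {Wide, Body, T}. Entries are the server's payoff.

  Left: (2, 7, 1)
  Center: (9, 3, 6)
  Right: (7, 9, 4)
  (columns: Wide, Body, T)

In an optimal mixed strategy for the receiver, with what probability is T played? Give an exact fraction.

3/4

Row minima: Left → 1, Center → 3, Right → 4; maximin = 4.
Column maxima: Wide → 9, Body → 9, T → 6; minimax = 6.
4 ≠ 6, so there is no saddle point; optimal play is mixed.
Left is strictly dominated by Right, so the server never plays it.
Wide is strictly dominated by T (it gives the server strictly more in every row), so the receiver never plays it.
On the remaining 2×2 (Center, Right vs Body, T):
Let the server play Center with probability p. Expected payoff against Body: 3p + 9(1−p) = −6p + 9; against T: 6p + 4(1−p) = 2p + 4.
Setting these equal: −6p + 9 = 2p + 4 ⇒ −8p = -5 ⇒ p = 5/8, and the value is (-6)·(5/8) + 9 = 21/4.
For the receiver: with q = P(Body), equating Center's and Right's payoffs gives −3q + 6 = 5q + 4 ⇒ q = 1/4.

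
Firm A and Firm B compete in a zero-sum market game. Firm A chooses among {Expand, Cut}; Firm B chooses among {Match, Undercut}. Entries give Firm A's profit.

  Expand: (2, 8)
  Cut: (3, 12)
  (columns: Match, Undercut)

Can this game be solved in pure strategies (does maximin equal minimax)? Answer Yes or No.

Yes

Row minima: Expand → 2, Cut → 3; maximin = 3.
Column maxima: Match → 3, Undercut → 12; minimax = 3.
maximin = minimax = 3, so a saddle point exists.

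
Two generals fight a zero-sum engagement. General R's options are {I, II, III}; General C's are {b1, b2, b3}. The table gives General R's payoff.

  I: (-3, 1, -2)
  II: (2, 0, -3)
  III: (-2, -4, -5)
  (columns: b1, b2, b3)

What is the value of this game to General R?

Row minima: I → -3, II → -3, III → -5; maximin = -3.
Column maxima: b1 → 2, b2 → 1, b3 → -2; minimax = -2.
-3 ≠ -2, so there is no saddle point; optimal play is mixed.
III is strictly dominated by II, so General R never plays it.
b2 is strictly dominated by b3 (it gives General R strictly more in every row), so General C never plays it.
On the remaining 2×2 (I, II vs b1, b3):
Let General R play I with probability p. Expected payoff against b1: (-3)p + 2(1−p) = −5p + 2; against b3: (-2)p + (-3)(1−p) = p − 3.
Setting these equal: −5p + 2 = p − 3 ⇒ −6p = -5 ⇒ p = 5/6, and the value is (-5)·(5/6) + 2 = -13/6.
For General C: with q = P(b1), equating I's and II's payoffs gives −q − 2 = 5q − 3 ⇒ q = 1/6.

-13/6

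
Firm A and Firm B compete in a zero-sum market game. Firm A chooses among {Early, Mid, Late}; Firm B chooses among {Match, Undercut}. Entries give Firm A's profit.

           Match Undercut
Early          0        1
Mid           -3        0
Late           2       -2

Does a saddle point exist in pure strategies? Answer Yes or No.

No

Row minima: Early → 0, Mid → -3, Late → -2; maximin = 0.
Column maxima: Match → 2, Undercut → 1; minimax = 1.
0 ≠ 1, so no pure-strategy equilibrium exists.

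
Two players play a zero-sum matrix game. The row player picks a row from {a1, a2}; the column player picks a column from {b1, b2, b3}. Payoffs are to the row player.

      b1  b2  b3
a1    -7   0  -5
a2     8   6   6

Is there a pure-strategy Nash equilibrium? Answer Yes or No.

Yes

Row minima: a1 → -7, a2 → 6; maximin = 6.
Column maxima: b1 → 8, b2 → 6, b3 → 6; minimax = 6.
maximin = minimax = 6, so a saddle point exists.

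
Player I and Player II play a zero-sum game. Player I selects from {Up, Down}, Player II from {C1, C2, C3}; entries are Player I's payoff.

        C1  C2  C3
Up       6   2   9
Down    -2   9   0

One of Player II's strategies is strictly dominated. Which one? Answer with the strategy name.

C1 holds Player I's payoff strictly below C3 in every row: 6 < 9, -2 < 0.
So C3 is strictly dominated for Player II.

C3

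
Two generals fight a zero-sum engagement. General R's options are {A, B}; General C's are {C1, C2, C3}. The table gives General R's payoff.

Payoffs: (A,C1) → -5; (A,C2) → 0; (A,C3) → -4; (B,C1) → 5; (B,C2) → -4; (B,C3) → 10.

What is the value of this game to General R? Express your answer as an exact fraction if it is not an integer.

Row minima: A → -5, B → -4; maximin = -4.
Column maxima: C1 → 5, C2 → 0, C3 → 10; minimax = 0.
-4 ≠ 0, so there is no saddle point; optimal play is mixed.
C3 is strictly dominated by C1 (it gives General R strictly more in every row), so General C never plays it.
On the remaining 2×2 (A, B vs C1, C2):
Let General R play A with probability p. Expected payoff against C1: (-5)p + 5(1−p) = −10p + 5; against C2: 0p + (-4)(1−p) = 4p − 4.
Setting these equal: −10p + 5 = 4p − 4 ⇒ −14p = -9 ⇒ p = 9/14, and the value is (-10)·(9/14) + 5 = -10/7.
For General C: with q = P(C1), equating A's and B's payoffs gives −5q = 9q − 4 ⇒ q = 2/7.

-10/7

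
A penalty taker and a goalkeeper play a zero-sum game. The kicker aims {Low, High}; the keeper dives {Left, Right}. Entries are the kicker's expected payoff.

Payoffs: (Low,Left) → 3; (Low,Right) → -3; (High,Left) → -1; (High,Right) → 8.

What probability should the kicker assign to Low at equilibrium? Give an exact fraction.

3/5

Row minima: Low → -3, High → -1; maximin = -1.
Column maxima: Left → 3, Right → 8; minimax = 3.
-1 ≠ 3, so there is no saddle point; optimal play is mixed.
Let the kicker play Low with probability p. Expected payoff against Left: 3p + (-1)(1−p) = 4p − 1; against Right: (-3)p + 8(1−p) = −11p + 8.
Setting these equal: 4p − 1 = −11p + 8 ⇒ 15p = 9 ⇒ p = 3/5, and the value is (4)·(3/5) − 1 = 7/5.
For the keeper: with q = P(Left), equating Low's and High's payoffs gives 6q − 3 = −9q + 8 ⇒ q = 11/15.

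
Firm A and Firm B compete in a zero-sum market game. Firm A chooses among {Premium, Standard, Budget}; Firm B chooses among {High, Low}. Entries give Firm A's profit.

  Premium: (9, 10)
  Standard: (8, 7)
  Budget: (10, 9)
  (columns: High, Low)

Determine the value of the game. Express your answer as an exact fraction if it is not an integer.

19/2

Row minima: Premium → 9, Standard → 7, Budget → 9; maximin = 9.
Column maxima: High → 10, Low → 10; minimax = 10.
9 ≠ 10, so there is no saddle point; optimal play is mixed.
Standard is strictly dominated by Premium, so Firm A never plays it.
On the remaining 2×2 (Premium, Budget vs High, Low):
Let Firm A play Premium with probability p. Expected payoff against High: 9p + 10(1−p) = −p + 10; against Low: 10p + 9(1−p) = p + 9.
Setting these equal: −p + 10 = p + 9 ⇒ −2p = -1 ⇒ p = 1/2, and the value is (-1)·(1/2) + 10 = 19/2.
For Firm B: with q = P(High), equating Premium's and Budget's payoffs gives −q + 10 = q + 9 ⇒ q = 1/2.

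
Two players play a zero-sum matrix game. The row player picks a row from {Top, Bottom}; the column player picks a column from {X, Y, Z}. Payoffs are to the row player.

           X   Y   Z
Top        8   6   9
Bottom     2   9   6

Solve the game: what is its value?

20/3

Row minima: Top → 6, Bottom → 2; maximin = 6.
Column maxima: X → 8, Y → 9, Z → 9; minimax = 8.
6 ≠ 8, so there is no saddle point; optimal play is mixed.
Z is strictly dominated by X (it gives the row player strictly more in every row), so the column player never plays it.
On the remaining 2×2 (Top, Bottom vs X, Y):
Let the row player play Top with probability p. Expected payoff against X: 8p + 2(1−p) = 6p + 2; against Y: 6p + 9(1−p) = −3p + 9.
Setting these equal: 6p + 2 = −3p + 9 ⇒ 9p = 7 ⇒ p = 7/9, and the value is (6)·(7/9) + 2 = 20/3.
For the column player: with q = P(X), equating Top's and Bottom's payoffs gives 2q + 6 = −7q + 9 ⇒ q = 1/3.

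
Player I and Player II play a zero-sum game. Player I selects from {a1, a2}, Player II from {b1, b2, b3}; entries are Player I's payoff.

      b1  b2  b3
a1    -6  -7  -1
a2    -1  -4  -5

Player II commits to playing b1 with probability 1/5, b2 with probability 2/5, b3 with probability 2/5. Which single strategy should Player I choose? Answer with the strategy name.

a2

Expected payoff of a1: (1/5)·(-6) + (2/5)·(-7) + (2/5)·(-1) = -22/5.
Expected payoff of a2: (1/5)·(-1) + (2/5)·(-4) + (2/5)·(-5) = -19/5.
The largest is -19/5, so Player I's best response is a2.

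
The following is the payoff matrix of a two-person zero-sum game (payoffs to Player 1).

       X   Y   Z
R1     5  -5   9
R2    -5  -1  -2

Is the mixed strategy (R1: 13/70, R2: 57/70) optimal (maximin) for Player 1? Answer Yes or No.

No

Against X this mix gives (13/70)·5 + (57/70)·(-5) = -22/7.
Against Y this mix gives (13/70)·(-5) + (57/70)·(-1) = -61/35.
Against Z this mix gives (13/70)·9 + (57/70)·(-2) = 3/70.
Player 2 will play X, holding Player 1 to -22/7. Shifting weight toward the row that does better against X would raise this floor (the equalizing mix achieves -15/7 against both X and Y), so the proposed strategy is not optimal.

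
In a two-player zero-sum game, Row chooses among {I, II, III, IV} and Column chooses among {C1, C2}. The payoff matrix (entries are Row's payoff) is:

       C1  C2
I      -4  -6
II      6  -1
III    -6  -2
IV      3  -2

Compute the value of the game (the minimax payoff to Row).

-1

Row minima: I → -6, II → -1, III → -6, IV → -2; maximin = -1.
Column maxima: C1 → 6, C2 → -1; minimax = -1.
Since maximin = minimax = -1, there is a saddle point and the value is -1.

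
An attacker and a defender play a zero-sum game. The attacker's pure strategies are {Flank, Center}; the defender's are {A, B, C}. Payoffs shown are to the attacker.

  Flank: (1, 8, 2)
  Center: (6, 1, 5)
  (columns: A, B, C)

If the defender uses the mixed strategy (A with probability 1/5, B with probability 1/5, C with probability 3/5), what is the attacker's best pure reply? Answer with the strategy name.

Center

Expected payoff of Flank: (1/5)·1 + (1/5)·8 + (3/5)·2 = 3.
Expected payoff of Center: (1/5)·6 + (1/5)·1 + (3/5)·5 = 22/5.
The largest is 22/5, so the attacker's best response is Center.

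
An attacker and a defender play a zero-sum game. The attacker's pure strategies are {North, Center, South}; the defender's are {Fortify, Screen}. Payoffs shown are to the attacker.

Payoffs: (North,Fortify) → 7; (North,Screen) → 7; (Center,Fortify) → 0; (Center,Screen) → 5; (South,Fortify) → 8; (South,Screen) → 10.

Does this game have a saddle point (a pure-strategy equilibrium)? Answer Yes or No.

Row minima: North → 7, Center → 0, South → 8; maximin = 8.
Column maxima: Fortify → 8, Screen → 10; minimax = 8.
maximin = minimax = 8, so a saddle point exists.

Yes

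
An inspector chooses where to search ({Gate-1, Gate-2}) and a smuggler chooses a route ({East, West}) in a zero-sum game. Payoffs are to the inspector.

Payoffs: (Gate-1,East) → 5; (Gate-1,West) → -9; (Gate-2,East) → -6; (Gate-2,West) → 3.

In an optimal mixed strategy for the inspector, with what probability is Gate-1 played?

Row minima: Gate-1 → -9, Gate-2 → -6; maximin = -6.
Column maxima: East → 5, West → 3; minimax = 3.
-6 ≠ 3, so there is no saddle point; optimal play is mixed.
Let the inspector play Gate-1 with probability p. Expected payoff against East: 5p + (-6)(1−p) = 11p − 6; against West: (-9)p + 3(1−p) = −12p + 3.
Setting these equal: 11p − 6 = −12p + 3 ⇒ 23p = 9 ⇒ p = 9/23, and the value is (11)·(9/23) − 6 = -39/23.
For the smuggler: with q = P(East), equating Gate-1's and Gate-2's payoffs gives 14q − 9 = −9q + 3 ⇒ q = 12/23.

9/23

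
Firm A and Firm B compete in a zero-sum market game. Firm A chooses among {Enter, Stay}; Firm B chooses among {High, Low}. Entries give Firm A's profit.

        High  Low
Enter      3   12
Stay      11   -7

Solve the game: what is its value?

17/3

Row minima: Enter → 3, Stay → -7; maximin = 3.
Column maxima: High → 11, Low → 12; minimax = 11.
3 ≠ 11, so there is no saddle point; optimal play is mixed.
Let Firm A play Enter with probability p. Expected payoff against High: 3p + 11(1−p) = −8p + 11; against Low: 12p + (-7)(1−p) = 19p − 7.
Setting these equal: −8p + 11 = 19p − 7 ⇒ −27p = -18 ⇒ p = 2/3, and the value is (-8)·(2/3) + 11 = 17/3.
For Firm B: with q = P(High), equating Enter's and Stay's payoffs gives −9q + 12 = 18q − 7 ⇒ q = 19/27.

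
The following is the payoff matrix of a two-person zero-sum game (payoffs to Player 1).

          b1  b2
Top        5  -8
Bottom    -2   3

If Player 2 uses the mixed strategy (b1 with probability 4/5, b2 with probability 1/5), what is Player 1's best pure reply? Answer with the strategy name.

Top

Expected payoff of Top: (4/5)·5 + (1/5)·(-8) = 12/5.
Expected payoff of Bottom: (4/5)·(-2) + (1/5)·3 = -1.
The largest is 12/5, so Player 1's best response is Top.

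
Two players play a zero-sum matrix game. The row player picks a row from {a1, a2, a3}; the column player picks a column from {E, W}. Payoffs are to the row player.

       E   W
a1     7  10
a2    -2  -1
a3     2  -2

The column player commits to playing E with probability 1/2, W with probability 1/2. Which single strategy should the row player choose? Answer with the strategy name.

a1

Expected payoff of a1: (1/2)·7 + (1/2)·10 = 17/2.
Expected payoff of a2: (1/2)·(-2) + (1/2)·(-1) = -3/2.
Expected payoff of a3: (1/2)·2 + (1/2)·(-2) = 0.
The largest is 17/2, so the row player's best response is a1.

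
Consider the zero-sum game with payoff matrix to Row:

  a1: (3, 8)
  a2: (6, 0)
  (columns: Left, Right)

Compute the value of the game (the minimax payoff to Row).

Row minima: a1 → 3, a2 → 0; maximin = 3.
Column maxima: Left → 6, Right → 8; minimax = 6.
3 ≠ 6, so there is no saddle point; optimal play is mixed.
Let Row play a1 with probability p. Expected payoff against Left: 3p + 6(1−p) = −3p + 6; against Right: 8p + 0(1−p) = 8p.
Setting these equal: −3p + 6 = 8p ⇒ −11p = -6 ⇒ p = 6/11, and the value is (-3)·(6/11) + 6 = 48/11.
For Column: with q = P(Left), equating a1's and a2's payoffs gives −5q + 8 = 6q ⇒ q = 8/11.

48/11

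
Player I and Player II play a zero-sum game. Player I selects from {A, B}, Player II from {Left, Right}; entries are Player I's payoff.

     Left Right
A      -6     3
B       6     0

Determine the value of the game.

6/5

Row minima: A → -6, B → 0; maximin = 0.
Column maxima: Left → 6, Right → 3; minimax = 3.
0 ≠ 3, so there is no saddle point; optimal play is mixed.
Let Player I play A with probability p. Expected payoff against Left: (-6)p + 6(1−p) = −12p + 6; against Right: 3p + 0(1−p) = 3p.
Setting these equal: −12p + 6 = 3p ⇒ −15p = -6 ⇒ p = 2/5, and the value is (-12)·(2/5) + 6 = 6/5.
For Player II: with q = P(Left), equating A's and B's payoffs gives −9q + 3 = 6q ⇒ q = 1/5.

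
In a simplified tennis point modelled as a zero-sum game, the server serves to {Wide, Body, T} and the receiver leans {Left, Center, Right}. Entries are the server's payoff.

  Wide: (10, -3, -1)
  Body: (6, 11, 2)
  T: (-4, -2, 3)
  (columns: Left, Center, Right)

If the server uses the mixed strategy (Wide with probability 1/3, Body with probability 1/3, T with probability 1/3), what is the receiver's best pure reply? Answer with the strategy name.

If the receiver plays Left, the server's expected payoff is (1/3)·10 + (1/3)·6 + (1/3)·(-4) = 4.
If the receiver plays Center, the server's expected payoff is (1/3)·(-3) + (1/3)·11 + (1/3)·(-2) = 2.
If the receiver plays Right, the server's expected payoff is (1/3)·(-1) + (1/3)·2 + (1/3)·3 = 4/3.
The receiver minimizes the server's payoff; the smallest is 4/3, so the best response is Right.

Right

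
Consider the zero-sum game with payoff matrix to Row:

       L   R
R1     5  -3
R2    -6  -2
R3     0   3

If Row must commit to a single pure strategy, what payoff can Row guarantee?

Row minima: R1 → -3, R2 → -6, R3 → 0.
The best of these is 0.

0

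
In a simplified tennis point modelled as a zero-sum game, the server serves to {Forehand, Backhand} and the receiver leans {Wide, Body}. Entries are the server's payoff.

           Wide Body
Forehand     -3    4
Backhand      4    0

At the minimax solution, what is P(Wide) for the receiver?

4/11

Row minima: Forehand → -3, Backhand → 0; maximin = 0.
Column maxima: Wide → 4, Body → 4; minimax = 4.
0 ≠ 4, so there is no saddle point; optimal play is mixed.
Let the server play Forehand with probability p. Expected payoff against Wide: (-3)p + 4(1−p) = −7p + 4; against Body: 4p + 0(1−p) = 4p.
Setting these equal: −7p + 4 = 4p ⇒ −11p = -4 ⇒ p = 4/11, and the value is (-7)·(4/11) + 4 = 16/11.
For the receiver: with q = P(Wide), equating Forehand's and Backhand's payoffs gives −7q + 4 = 4q ⇒ q = 4/11.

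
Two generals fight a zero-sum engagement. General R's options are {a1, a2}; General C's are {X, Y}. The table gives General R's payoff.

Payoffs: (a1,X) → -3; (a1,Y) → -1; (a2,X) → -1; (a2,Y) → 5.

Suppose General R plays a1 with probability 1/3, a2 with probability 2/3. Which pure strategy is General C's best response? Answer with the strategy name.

X

If General C plays X, General R's expected payoff is (1/3)·(-3) + (2/3)·(-1) = -5/3.
If General C plays Y, General R's expected payoff is (1/3)·(-1) + (2/3)·5 = 3.
General C minimizes General R's payoff; the smallest is -5/3, so the best response is X.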